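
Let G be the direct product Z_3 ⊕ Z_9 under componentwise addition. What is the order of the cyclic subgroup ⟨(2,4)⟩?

9

The order of (2,4) in Z_3 × Z_9 is lcm(ord(2) in Z_3, ord(4) in Z_9).
ord(2) = 3 and ord(4) = 9, so |⟨(2,4)⟩| = lcm(3, 9) = 9.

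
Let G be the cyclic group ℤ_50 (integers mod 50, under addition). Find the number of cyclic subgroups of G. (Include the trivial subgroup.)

6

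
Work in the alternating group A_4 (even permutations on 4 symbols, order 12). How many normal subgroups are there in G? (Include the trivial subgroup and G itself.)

3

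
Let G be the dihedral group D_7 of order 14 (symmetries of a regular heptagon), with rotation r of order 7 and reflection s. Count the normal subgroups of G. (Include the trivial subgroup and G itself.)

3

G has 10 subgroups. Checking conjugation-invariance by order — order 1: 1/1 normal; order 2: 0/7 normal; order 7: 1/1 normal; order 14: 1/1 normal.
Total normal subgroups: 3.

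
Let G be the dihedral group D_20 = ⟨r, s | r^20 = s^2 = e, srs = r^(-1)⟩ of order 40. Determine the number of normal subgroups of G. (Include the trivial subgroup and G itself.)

9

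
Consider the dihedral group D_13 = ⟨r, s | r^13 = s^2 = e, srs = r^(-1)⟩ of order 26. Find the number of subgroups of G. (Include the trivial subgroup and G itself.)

16

|G| = 26, so by Lagrange every subgroup order divides 26. Divisors: 1, 2, 13, 26.
Subgroups by order — order 1: 1; order 2: 13; order 13: 1; order 26: 1.
Total: 1 + 13 + 1 + 1 = 16.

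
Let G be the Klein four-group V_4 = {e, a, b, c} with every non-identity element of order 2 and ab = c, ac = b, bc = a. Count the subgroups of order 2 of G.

|G| = 4 and 2 | 4, so subgroups of order 2 are possible by Lagrange.
The subgroups of order 2 are: {e, a}; {e, b}; {e, c}.
So G has 3 subgroups of order 2.

3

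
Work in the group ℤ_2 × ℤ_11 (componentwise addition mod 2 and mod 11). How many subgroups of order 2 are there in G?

1

|G| = 22 and 2 | 22, so subgroups of order 2 are possible by Lagrange.
The subgroups of order 2 are: {(0,0), (1,0)}.
So G has 1 subgroup of order 2.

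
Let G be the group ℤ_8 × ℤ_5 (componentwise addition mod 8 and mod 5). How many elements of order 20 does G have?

An element (a,b) has order lcm(ord(a), ord(b)); count pairs with lcm equal to 20.
Enumerating gives 8 such elements.

8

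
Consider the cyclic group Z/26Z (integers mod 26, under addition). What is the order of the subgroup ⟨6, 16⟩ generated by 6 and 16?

13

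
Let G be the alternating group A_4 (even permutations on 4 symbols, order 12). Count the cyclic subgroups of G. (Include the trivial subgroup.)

8

Each element a generates a cyclic subgroup ⟨a⟩; distinct elements may generate the same one (a cyclic group of order d has φ(d) generators).
Cyclic subgroups by order — order 1: 1; order 2: 3; order 3: 4.
Total: 8.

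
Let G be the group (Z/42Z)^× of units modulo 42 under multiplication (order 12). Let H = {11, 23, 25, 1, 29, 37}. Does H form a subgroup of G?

Yes

|H| = 6 divides |G| = 12, consistent with Lagrange.
H contains the identity, every element's inverse is in H, and H is closed under ·: it is a subgroup.
In fact H = ⟨23⟩.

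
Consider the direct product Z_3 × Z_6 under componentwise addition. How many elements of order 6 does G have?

8

An element (a,b) has order lcm(ord(a), ord(b)); count pairs with lcm equal to 6.
Enumerating gives 8 such elements.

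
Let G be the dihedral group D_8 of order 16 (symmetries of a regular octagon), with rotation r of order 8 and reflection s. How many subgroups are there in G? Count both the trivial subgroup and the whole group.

|G| = 16, so by Lagrange every subgroup order divides 16. Divisors: 1, 2, 4, 8, 16.
Subgroups by order — order 1: 1; order 2: 9; order 4: 5; order 8: 3; order 16: 1.
Total: 1 + 9 + 5 + 3 + 1 = 19.

19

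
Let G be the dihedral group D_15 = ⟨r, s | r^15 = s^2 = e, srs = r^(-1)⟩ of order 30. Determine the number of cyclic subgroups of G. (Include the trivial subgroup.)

19

Each element a generates a cyclic subgroup ⟨a⟩; distinct elements may generate the same one (a cyclic group of order d has φ(d) generators).
Cyclic subgroups by order — order 1: 1; order 2: 15; order 3: 1; order 5: 1; order 15: 1.
Total: 19.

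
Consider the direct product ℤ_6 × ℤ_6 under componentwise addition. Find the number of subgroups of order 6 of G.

12

|G| = 36 and 6 | 36, so subgroups of order 6 are possible by Lagrange.
The subgroups of order 6 are: {(0,0), (0,1), (0,2), (0,3), (0,4), (0,5)}; {(0,0), (0,2), (0,4), (3,0), (3,2), (3,4)}; {(0,0), (0,2), (0,4), (3,1), (3,3), (3,5)}; {(0,0), (0,3), (2,0), (2,3), (4,0), (4,3)}; … (12 in all).
So G has 12 subgroups of order 6.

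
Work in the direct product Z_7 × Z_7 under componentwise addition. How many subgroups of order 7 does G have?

|G| = 49 and 7 | 49, so subgroups of order 7 are possible by Lagrange.
The subgroups of order 7 are: {(0,0), (0,1), (0,2), (0,3), (0,4), (0,5), (0,6)}; {(0,0), (1,0), (2,0), (3,0), (4,0), (5,0), (6,0)}; {(0,0), (1,1), (2,2), (3,3), (4,4), (5,5), (6,6)}; {(0,0), (1,2), (2,4), (3,6), (4,1), (5,3), (6,5)}; … (8 in all).
So G has 8 subgroups of order 7.

8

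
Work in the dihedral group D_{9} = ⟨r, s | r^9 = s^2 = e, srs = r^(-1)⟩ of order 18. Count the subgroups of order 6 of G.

3

|G| = 18 and 6 | 18, so subgroups of order 6 are possible by Lagrange.
The subgroups of order 6 are: {e, r^3, r^6, r^2s, r^5s, r^8s}; {e, r^3, r^6, s, r^3s, r^6s}; {e, r^3, r^6, rs, r^4s, r^7s}.
So G has 3 subgroups of order 6.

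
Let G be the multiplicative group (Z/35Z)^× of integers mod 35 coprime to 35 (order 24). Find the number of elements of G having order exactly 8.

No element of G has order 8 (even though 8 | 24).

0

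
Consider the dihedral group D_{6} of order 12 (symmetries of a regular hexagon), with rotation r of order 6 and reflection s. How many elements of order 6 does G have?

2

The elements of order 6 are: r, r^5.
That's 2.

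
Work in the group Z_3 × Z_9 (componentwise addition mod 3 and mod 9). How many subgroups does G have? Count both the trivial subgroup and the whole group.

|G| = 27, so by Lagrange every subgroup order divides 27. Divisors: 1, 3, 9, 27.
Subgroups by order — order 1: 1; order 3: 4; order 9: 4; order 27: 1.
Total: 1 + 4 + 4 + 1 = 10.

10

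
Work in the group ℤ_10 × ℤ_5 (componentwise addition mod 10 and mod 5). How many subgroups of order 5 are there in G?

|G| = 50 and 5 | 50, so subgroups of order 5 are possible by Lagrange.
The subgroups of order 5 are: {(0,0), (0,1), (0,2), (0,3), (0,4)}; {(0,0), (2,0), (4,0), (6,0), (8,0)}; {(0,0), (2,1), (4,2), (6,3), (8,4)}; {(0,0), (2,2), (4,4), (6,1), (8,3)}; … (6 in all).
So G has 6 subgroups of order 5.

6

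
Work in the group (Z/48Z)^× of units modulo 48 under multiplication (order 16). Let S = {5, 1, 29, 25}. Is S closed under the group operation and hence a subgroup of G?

Yes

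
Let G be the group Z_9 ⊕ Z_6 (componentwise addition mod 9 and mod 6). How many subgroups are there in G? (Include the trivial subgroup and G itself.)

20

|G| = 54, so by Lagrange every subgroup order divides 54. Divisors: 1, 2, 3, 6, 9, 18, 27, 54.
Subgroups by order — order 1: 1; order 2: 1; order 3: 4; order 6: 4; order 9: 4; order 18: 4; order 27: 1; order 54: 1.
Total: 1 + 1 + 4 + 4 + 4 + 4 + 1 + 1 = 20.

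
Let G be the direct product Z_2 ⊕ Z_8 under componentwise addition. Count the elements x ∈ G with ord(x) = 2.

An element (a,b) has order lcm(ord(a), ord(b)); count pairs with lcm equal to 2.
Enumerating gives 3 such elements.

3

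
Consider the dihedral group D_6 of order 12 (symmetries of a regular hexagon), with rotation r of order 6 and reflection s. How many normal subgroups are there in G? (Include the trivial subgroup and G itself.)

7

G has 16 subgroups. Checking conjugation-invariance by order — order 1: 1/1 normal; order 2: 1/7 normal; order 3: 1/1 normal; order 4: 0/3 normal; order 6: 3/3 normal; order 12: 1/1 normal.
Total normal subgroups: 7.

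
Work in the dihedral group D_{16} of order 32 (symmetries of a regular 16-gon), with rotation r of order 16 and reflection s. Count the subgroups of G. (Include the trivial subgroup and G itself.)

|G| = 32, so by Lagrange every subgroup order divides 32. Divisors: 1, 2, 4, 8, 16, 32.
Subgroups by order — order 1: 1; order 2: 17; order 4: 9; order 8: 5; order 16: 3; order 32: 1.
Total: 1 + 17 + 9 + 5 + 3 + 1 = 36.

36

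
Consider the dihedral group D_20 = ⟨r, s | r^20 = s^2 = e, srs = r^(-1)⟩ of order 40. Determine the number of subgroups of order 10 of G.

5

|G| = 40 and 10 | 40, so subgroups of order 10 are possible by Lagrange.
The subgroups of order 10 are: {e, r^2, r^4, r^6, r^8, r^10, r^12, r^14, r^16, r^18}; {e, r^4, r^8, r^12, r^16, r^2s, r^6s, r^10s, r^14s, r^18s}; {e, r^4, r^8, r^12, r^16, r^3s, r^7s, r^11s, r^15s, r^19s}; {e, r^4, r^8, r^12, r^16, s, r^4s, r^8s, r^12s, r^16s}; … (5 in all).
So G has 5 subgroups of order 10.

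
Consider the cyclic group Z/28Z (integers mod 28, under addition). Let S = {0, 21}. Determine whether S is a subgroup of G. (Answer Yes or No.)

21 ∈ S but its inverse 7 ∉ S, so S is not a subgroup.

No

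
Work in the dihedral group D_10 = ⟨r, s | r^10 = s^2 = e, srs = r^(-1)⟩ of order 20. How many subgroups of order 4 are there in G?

|G| = 20 and 4 | 20, so subgroups of order 4 are possible by Lagrange.
The subgroups of order 4 are: {e, r^5, r^2s, r^7s}; {e, r^5, r^3s, r^8s}; {e, r^5, r^4s, r^9s}; {e, r^5, s, r^5s}; … (5 in all).
So G has 5 subgroups of order 4.

5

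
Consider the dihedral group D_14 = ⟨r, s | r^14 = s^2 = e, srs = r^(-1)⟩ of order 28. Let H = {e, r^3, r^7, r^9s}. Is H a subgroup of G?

r^3 ∈ H but its inverse r^11 ∉ H, so H is not a subgroup.

No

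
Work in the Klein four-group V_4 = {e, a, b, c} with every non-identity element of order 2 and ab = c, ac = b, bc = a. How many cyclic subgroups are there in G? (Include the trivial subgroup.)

4

Each element a generates a cyclic subgroup ⟨a⟩; distinct elements may generate the same one (a cyclic group of order d has φ(d) generators).
Cyclic subgroups by order — order 1: 1; order 2: 3.
Total: 4.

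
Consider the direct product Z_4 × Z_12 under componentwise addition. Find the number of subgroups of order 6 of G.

3

|G| = 48 and 6 | 48, so subgroups of order 6 are possible by Lagrange.
The subgroups of order 6 are: {(0,0), (0,2), (0,4), (0,6), (0,8), (0,10)}; {(0,0), (0,4), (0,8), (2,0), (2,4), (2,8)}; {(0,0), (0,4), (0,8), (2,2), (2,6), (2,10)}.
So G has 3 subgroups of order 6.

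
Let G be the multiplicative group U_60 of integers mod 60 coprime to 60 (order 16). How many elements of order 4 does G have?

8

The elements of order 4 are: 7, 13, 17, 23, 37, 43, 47, 53.
That's 8.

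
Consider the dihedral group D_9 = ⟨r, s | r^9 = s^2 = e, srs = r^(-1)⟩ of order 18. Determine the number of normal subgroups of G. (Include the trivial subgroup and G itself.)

4

G has 16 subgroups. Checking conjugation-invariance by order — order 1: 1/1 normal; order 2: 0/9 normal; order 3: 1/1 normal; order 6: 0/3 normal; order 9: 1/1 normal; order 18: 1/1 normal.
Total normal subgroups: 4.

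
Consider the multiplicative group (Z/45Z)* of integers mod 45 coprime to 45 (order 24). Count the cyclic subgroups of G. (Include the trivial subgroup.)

12

Each element a generates a cyclic subgroup ⟨a⟩; distinct elements may generate the same one (a cyclic group of order d has φ(d) generators).
Cyclic subgroups by order — order 1: 1; order 2: 3; order 3: 1; order 4: 2; order 6: 3; order 12: 2.
Total: 12.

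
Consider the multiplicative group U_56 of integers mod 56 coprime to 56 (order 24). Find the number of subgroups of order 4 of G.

|G| = 24 and 4 | 24, so subgroups of order 4 are possible by Lagrange.
The subgroups of order 4 are: {1, 13, 15, 27}; {1, 13, 29, 41}; {1, 13, 43, 55}; {1, 15, 29, 43}; … (7 in all).
So G has 7 subgroups of order 4.

7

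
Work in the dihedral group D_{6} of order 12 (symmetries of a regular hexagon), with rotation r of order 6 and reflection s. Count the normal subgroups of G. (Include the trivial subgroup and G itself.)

7

G has 16 subgroups. Checking conjugation-invariance by order — order 1: 1/1 normal; order 2: 1/7 normal; order 3: 1/1 normal; order 4: 0/3 normal; order 6: 3/3 normal; order 12: 1/1 normal.
Total normal subgroups: 7.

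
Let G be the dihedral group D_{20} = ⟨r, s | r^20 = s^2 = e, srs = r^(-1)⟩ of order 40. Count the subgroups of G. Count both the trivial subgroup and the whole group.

|G| = 40, so by Lagrange every subgroup order divides 40. Divisors: 1, 2, 4, 5, 8, 10, 20, 40.
Subgroups by order — order 1: 1; order 2: 21; order 4: 11; order 5: 1; order 8: 5; order 10: 5; order 20: 3; order 40: 1.
Total: 1 + 21 + 11 + 1 + 5 + 5 + 3 + 1 = 48.

48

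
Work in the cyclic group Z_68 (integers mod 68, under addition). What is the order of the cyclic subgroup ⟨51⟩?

4

In Z_68, the order of an element a is n/gcd(a, n).
gcd(51, 68) = 17, so |⟨51⟩| = 68/17 = 4.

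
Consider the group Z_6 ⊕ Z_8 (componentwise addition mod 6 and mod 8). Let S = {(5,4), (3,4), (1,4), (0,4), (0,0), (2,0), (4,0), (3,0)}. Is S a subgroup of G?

No

Closure fails: (4,0) + (0,4) = (4,4) ∉ S. So S is not a subgroup.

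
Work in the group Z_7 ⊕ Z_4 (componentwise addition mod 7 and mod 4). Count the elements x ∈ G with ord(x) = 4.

An element (a,b) has order lcm(ord(a), ord(b)); count pairs with lcm equal to 4.
Enumerating gives 2 such elements.

2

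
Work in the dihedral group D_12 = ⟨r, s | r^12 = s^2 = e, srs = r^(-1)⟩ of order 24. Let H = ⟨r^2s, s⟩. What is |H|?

12

|⟨r^2s⟩| = 2 and |⟨s⟩| = 2, so |H| is a multiple of lcm(2, 2) = 2 and divides |G| = 24.
Closing under the operation: H = {e, r^2, r^4, r^6, r^8, r^10, s, r^2s, r^4s, r^6s, r^8s, r^10s}, so |H| = 12.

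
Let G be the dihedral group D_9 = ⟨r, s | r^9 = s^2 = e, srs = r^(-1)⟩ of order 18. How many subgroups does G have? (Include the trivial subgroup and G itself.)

|G| = 18, so by Lagrange every subgroup order divides 18. Divisors: 1, 2, 3, 6, 9, 18.
Subgroups by order — order 1: 1; order 2: 9; order 3: 1; order 6: 3; order 9: 1; order 18: 1.
Total: 1 + 9 + 1 + 3 + 1 + 1 = 16.

16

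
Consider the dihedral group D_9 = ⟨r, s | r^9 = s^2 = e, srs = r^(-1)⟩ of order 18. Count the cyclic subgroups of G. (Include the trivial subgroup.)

Each element a generates a cyclic subgroup ⟨a⟩; distinct elements may generate the same one (a cyclic group of order d has φ(d) generators).
Cyclic subgroups by order — order 1: 1; order 2: 9; order 3: 1; order 9: 1.
Total: 12.

12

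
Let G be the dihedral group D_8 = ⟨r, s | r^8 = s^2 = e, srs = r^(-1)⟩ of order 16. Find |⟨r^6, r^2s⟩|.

8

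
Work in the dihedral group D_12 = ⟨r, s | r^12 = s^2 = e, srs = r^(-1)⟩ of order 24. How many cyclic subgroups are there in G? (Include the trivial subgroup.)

18

Group the elements of G by the cyclic subgroup they generate; each cyclic subgroup of order d accounts for φ(d) elements.
Cyclic subgroups by order — order 1: 1; order 2: 13; order 3: 1; order 4: 1; order 6: 1; order 12: 1.
Total: 18.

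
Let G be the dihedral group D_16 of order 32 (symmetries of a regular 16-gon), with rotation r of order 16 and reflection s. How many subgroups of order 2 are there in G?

|G| = 32 and 2 | 32, so subgroups of order 2 are possible by Lagrange.
The subgroups of order 2 are: {e, r^10s}; {e, r^11s}; {e, r^12s}; {e, r^13s}; … (17 in all).
So G has 17 subgroups of order 2.

17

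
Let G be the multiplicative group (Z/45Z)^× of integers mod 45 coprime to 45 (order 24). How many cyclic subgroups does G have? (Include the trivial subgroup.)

Group the elements of G by the cyclic subgroup they generate; each cyclic subgroup of order d accounts for φ(d) elements.
Cyclic subgroups by order — order 1: 1; order 2: 3; order 3: 1; order 4: 2; order 6: 3; order 12: 2.
Total: 12.

12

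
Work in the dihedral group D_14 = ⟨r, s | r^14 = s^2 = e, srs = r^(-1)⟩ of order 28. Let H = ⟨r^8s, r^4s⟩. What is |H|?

14

|⟨r^8s⟩| = 2 and |⟨r^4s⟩| = 2, so |H| is a multiple of lcm(2, 2) = 2 and divides |G| = 28.
Closing under the operation: H = {e, r^2, r^4, r^6, r^8, r^10, r^12, s, r^2s, r^4s, r^6s, r^8s, r^10s, r^12s}, so |H| = 14.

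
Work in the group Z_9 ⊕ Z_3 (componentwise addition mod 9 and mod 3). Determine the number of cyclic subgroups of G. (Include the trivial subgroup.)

8

A cyclic subgroup of order d is generated by each of its φ(d) elements of order d, so the cyclic subgroups of order d number (#elements of order d)/φ(d).
Cyclic subgroups by order — order 1: 1; order 3: 4; order 9: 3.
Total: 8.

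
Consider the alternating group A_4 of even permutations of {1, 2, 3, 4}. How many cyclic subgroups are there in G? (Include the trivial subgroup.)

8

A cyclic subgroup of order d is generated by each of its φ(d) elements of order d, so the cyclic subgroups of order d number (#elements of order d)/φ(d).
Cyclic subgroups by order — order 1: 1; order 2: 3; order 3: 4.
Total: 8.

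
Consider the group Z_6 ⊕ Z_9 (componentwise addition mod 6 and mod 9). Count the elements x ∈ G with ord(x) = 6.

8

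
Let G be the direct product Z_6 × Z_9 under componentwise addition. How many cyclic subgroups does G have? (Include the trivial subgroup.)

A cyclic subgroup of order d is generated by each of its φ(d) elements of order d, so the cyclic subgroups of order d number (#elements of order d)/φ(d).
Cyclic subgroups by order — order 1: 1; order 2: 1; order 3: 4; order 6: 4; order 9: 3; order 18: 3.
Total: 16.

16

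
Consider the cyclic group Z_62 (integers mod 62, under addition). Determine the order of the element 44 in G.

In Z_62, the order of an element a is n/gcd(a, n).
gcd(44, 62) = 2, so |⟨44⟩| = 62/2 = 31.

31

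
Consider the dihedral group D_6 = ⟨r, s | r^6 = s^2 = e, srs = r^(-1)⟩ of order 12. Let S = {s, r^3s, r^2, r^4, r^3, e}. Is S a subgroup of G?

Closure fails: s · r^4 = r^2s ∉ S. So S is not a subgroup.

No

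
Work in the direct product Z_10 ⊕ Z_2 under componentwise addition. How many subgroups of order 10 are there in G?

3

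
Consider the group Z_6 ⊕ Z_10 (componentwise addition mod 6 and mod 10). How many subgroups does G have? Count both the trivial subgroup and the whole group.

|G| = 60, so by Lagrange every subgroup order divides 60. Divisors: 1, 2, 3, 4, 5, 6, 10, 12, 15, 20, 30, 60.
Subgroups by order — order 1: 1; order 2: 3; order 3: 1; order 4: 1; order 5: 1; order 6: 3; order 10: 3; order 12: 1; order 15: 1; order 20: 1; order 30: 3; order 60: 1.
Total: 1 + 3 + 1 + 1 + 1 + 3 + 3 + 1 + 1 + 1 + 3 + 1 = 20.

20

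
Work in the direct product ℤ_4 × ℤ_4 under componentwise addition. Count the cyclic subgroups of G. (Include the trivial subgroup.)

10

Group the elements of G by the cyclic subgroup they generate; each cyclic subgroup of order d accounts for φ(d) elements.
Cyclic subgroups by order — order 1: 1; order 2: 3; order 4: 6.
Total: 10.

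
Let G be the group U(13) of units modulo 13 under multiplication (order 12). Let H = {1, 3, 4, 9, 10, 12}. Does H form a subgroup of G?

Yes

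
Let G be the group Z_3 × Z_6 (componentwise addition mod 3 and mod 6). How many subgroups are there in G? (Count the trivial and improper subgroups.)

|G| = 18, so by Lagrange every subgroup order divides 18. Divisors: 1, 2, 3, 6, 9, 18.
Subgroups by order — order 1: 1; order 2: 1; order 3: 4; order 6: 4; order 9: 1; order 18: 1.
Total: 1 + 1 + 4 + 4 + 1 + 1 = 12.

12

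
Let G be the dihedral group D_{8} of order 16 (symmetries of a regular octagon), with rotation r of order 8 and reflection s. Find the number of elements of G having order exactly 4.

The elements of order 4 are: r^2, r^6.
That's 2.

2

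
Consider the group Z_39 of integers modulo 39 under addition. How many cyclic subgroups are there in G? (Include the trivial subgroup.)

4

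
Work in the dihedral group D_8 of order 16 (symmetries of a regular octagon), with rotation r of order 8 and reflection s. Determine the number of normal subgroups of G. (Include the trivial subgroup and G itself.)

7

G has 19 subgroups. Checking conjugation-invariance by order — order 1: 1/1 normal; order 2: 1/9 normal; order 4: 1/5 normal; order 8: 3/3 normal; order 16: 1/1 normal.
Total normal subgroups: 7.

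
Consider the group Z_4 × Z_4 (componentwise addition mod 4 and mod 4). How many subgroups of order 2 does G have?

3

|G| = 16 and 2 | 16, so subgroups of order 2 are possible by Lagrange.
The subgroups of order 2 are: {(0,0), (0,2)}; {(0,0), (2,0)}; {(0,0), (2,2)}.
So G has 3 subgroups of order 2.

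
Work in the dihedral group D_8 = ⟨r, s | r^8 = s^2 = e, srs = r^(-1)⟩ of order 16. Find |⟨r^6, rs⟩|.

|⟨r^6⟩| = 4 and |⟨rs⟩| = 2, so |H| is a multiple of lcm(4, 2) = 4 and divides |G| = 16.
Closing under the operation: H = {e, r^2, r^4, r^6, rs, r^3s, r^5s, r^7s}, so |H| = 8.

8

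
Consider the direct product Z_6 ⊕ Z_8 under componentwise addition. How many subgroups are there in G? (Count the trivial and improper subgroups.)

22

|G| = 48, so by Lagrange every subgroup order divides 48. Divisors: 1, 2, 3, 4, 6, 8, 12, 16, 24, 48.
Subgroups by order — order 1: 1; order 2: 3; order 3: 1; order 4: 3; order 6: 3; order 8: 3; order 12: 3; order 16: 1; order 24: 3; order 48: 1.
Total: 1 + 3 + 1 + 3 + 3 + 3 + 3 + 1 + 3 + 1 = 22.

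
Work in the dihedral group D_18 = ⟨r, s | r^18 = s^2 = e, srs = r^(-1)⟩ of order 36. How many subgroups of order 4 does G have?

|G| = 36 and 4 | 36, so subgroups of order 4 are possible by Lagrange.
The subgroups of order 4 are: {e, r^9, rs, r^10s}; {e, r^9, r^2s, r^11s}; {e, r^9, r^3s, r^12s}; {e, r^9, r^4s, r^13s}; … (9 in all).
So G has 9 subgroups of order 4.

9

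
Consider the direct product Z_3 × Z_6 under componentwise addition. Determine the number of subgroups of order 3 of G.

4

|G| = 18 and 3 | 18, so subgroups of order 3 are possible by Lagrange.
The subgroups of order 3 are: {(0,0), (0,2), (0,4)}; {(0,0), (1,0), (2,0)}; {(0,0), (1,2), (2,4)}; {(0,0), (1,4), (2,2)}.
So G has 4 subgroups of order 3.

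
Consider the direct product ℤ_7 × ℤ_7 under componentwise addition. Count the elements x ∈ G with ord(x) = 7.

48

An element (a,b) has order lcm(ord(a), ord(b)); count pairs with lcm equal to 7.
Enumerating gives 48 such elements.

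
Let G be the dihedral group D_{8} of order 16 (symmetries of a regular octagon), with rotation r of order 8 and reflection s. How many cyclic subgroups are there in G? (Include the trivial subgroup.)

Group the elements of G by the cyclic subgroup they generate; each cyclic subgroup of order d accounts for φ(d) elements.
Cyclic subgroups by order — order 1: 1; order 2: 9; order 4: 1; order 8: 1.
Total: 12.

12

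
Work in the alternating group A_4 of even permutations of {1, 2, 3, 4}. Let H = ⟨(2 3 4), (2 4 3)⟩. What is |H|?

3

|⟨(2 3 4)⟩| = 3 and |⟨(2 4 3)⟩| = 3, so |H| is a multiple of lcm(3, 3) = 3 and divides |G| = 12.
Closing under the operation: H = {e, (2 3 4), (2 4 3)}, so |H| = 3.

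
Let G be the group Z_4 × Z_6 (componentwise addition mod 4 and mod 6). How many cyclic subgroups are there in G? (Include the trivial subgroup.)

12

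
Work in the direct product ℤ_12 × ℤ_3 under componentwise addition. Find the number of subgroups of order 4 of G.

1

|G| = 36 and 4 | 36, so subgroups of order 4 are possible by Lagrange.
The subgroups of order 4 are: {(0,0), (3,0), (6,0), (9,0)}.
So G has 1 subgroup of order 4.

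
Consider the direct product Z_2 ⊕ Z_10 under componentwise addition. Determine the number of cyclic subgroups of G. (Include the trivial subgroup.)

8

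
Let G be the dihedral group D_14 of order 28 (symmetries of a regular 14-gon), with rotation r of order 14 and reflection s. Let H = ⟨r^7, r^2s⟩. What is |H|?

4

|⟨r^7⟩| = 2 and |⟨r^2s⟩| = 2, so |H| is a multiple of lcm(2, 2) = 2 and divides |G| = 28.
Closing under the operation: H = {e, r^7, r^2s, r^9s}, so |H| = 4.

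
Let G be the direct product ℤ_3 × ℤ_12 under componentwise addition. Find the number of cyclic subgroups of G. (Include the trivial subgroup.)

A cyclic subgroup of order d is generated by each of its φ(d) elements of order d, so the cyclic subgroups of order d number (#elements of order d)/φ(d).
Cyclic subgroups by order — order 1: 1; order 2: 1; order 3: 4; order 4: 1; order 6: 4; order 12: 4.
Total: 15.

15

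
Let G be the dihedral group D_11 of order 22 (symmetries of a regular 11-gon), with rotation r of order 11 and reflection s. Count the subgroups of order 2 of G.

11

|G| = 22 and 2 | 22, so subgroups of order 2 are possible by Lagrange.
The subgroups of order 2 are: {e, r^10s}; {e, r^2s}; {e, r^3s}; {e, r^4s}; … (11 in all).
So G has 11 subgroups of order 2.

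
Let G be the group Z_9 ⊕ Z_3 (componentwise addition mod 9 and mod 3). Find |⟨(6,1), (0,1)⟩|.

|⟨(6,1)⟩| = 3 and |⟨(0,1)⟩| = 3, so |H| is a multiple of lcm(3, 3) = 3 and divides |G| = 27.
Closing under the operation: H = {(0,0), (0,1), (0,2), (3,0), (3,1), (3,2), (6,0), (6,1), (6,2)}, so |H| = 9.

9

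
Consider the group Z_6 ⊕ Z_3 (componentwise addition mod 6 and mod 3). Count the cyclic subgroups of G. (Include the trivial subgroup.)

Group the elements of G by the cyclic subgroup they generate; each cyclic subgroup of order d accounts for φ(d) elements.
Cyclic subgroups by order — order 1: 1; order 2: 1; order 3: 4; order 6: 4.
Total: 10.

10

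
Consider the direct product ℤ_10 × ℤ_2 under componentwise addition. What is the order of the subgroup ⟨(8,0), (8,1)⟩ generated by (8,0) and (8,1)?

10

|⟨(8,0)⟩| = 5 and |⟨(8,1)⟩| = 10, so |H| is a multiple of lcm(5, 10) = 10 and divides |G| = 20.
Closing under the operation: H = {(0,0), (0,1), (2,0), (2,1), (4,0), (4,1), (6,0), (6,1), (8,0), (8,1)}, so |H| = 10.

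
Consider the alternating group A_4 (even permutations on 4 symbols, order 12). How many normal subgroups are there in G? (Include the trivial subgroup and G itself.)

G has 10 subgroups. Checking conjugation-invariance by order — order 1: 1/1 normal; order 2: 0/3 normal; order 3: 0/4 normal; order 4: 1/1 normal; order 12: 1/1 normal.
Total normal subgroups: 3.

3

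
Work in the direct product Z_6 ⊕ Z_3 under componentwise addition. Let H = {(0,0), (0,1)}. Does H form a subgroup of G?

No

(0,1) ∈ H but its inverse (0,2) ∉ H, so H is not a subgroup.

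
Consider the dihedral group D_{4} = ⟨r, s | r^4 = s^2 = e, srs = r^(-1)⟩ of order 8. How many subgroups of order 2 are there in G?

5

|G| = 8 and 2 | 8, so subgroups of order 2 are possible by Lagrange.
The subgroups of order 2 are: {e, r^2}; {e, r^2s}; {e, r^3s}; {e, rs}; … (5 in all).
So G has 5 subgroups of order 2.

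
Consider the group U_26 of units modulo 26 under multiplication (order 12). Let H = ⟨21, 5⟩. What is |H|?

|⟨21⟩| = 4 and |⟨5⟩| = 4, so |H| is a multiple of lcm(4, 4) = 4 and divides |G| = 12.
Closing under the operation: H = {1, 5, 21, 25}, so |H| = 4.

4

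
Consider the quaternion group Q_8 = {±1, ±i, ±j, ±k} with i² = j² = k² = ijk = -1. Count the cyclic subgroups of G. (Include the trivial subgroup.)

Group the elements of G by the cyclic subgroup they generate; each cyclic subgroup of order d accounts for φ(d) elements.
Cyclic subgroups by order — order 1: 1; order 2: 1; order 4: 3.
Total: 5.

5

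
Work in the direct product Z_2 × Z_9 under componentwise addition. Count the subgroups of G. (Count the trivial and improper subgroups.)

6

|G| = 18, so by Lagrange every subgroup order divides 18. Divisors: 1, 2, 3, 6, 9, 18.
Subgroups by order — order 1: 1; order 2: 1; order 3: 1; order 6: 1; order 9: 1; order 18: 1.
Total: 1 + 1 + 1 + 1 + 1 + 1 = 6.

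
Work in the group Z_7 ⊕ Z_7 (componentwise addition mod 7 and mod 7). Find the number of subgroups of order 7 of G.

|G| = 49 and 7 | 49, so subgroups of order 7 are possible by Lagrange.
The subgroups of order 7 are: {(0,0), (0,1), (0,2), (0,3), (0,4), (0,5), (0,6)}; {(0,0), (1,0), (2,0), (3,0), (4,0), (5,0), (6,0)}; {(0,0), (1,1), (2,2), (3,3), (4,4), (5,5), (6,6)}; {(0,0), (1,2), (2,4), (3,6), (4,1), (5,3), (6,5)}; … (8 in all).
So G has 8 subgroups of order 7.

8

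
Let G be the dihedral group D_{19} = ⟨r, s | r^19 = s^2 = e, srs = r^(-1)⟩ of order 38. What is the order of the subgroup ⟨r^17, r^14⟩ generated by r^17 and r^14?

|⟨r^17⟩| = 19 and |⟨r^14⟩| = 19, so |H| is a multiple of lcm(19, 19) = 19 and divides |G| = 38.
Closing under the operation: H = {e, r, r^2, r^3, r^4, r^5, r^6, r^7, r^8, r^9, r^10, r^11, r^12, r^13, r^14, r^15, r^16, r^17, r^18}, so |H| = 19.

19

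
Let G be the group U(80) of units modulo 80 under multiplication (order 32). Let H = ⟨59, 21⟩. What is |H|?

|⟨59⟩| = 4 and |⟨21⟩| = 4, so |H| is a multiple of lcm(4, 4) = 4 and divides |G| = 32.
Closing under the operation: H = {1, 19, 21, 39, 41, 59, 61, 79}, so |H| = 8.

8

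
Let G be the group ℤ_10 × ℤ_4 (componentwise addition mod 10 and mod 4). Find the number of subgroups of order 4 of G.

|G| = 40 and 4 | 40, so subgroups of order 4 are possible by Lagrange.
The subgroups of order 4 are: {(0,0), (0,1), (0,2), (0,3)}; {(0,0), (0,2), (5,0), (5,2)}; {(0,0), (0,2), (5,1), (5,3)}.
So G has 3 subgroups of order 4.

3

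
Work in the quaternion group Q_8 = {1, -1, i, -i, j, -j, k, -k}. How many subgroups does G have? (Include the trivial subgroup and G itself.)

6

|G| = 8, so by Lagrange every subgroup order divides 8. Divisors: 1, 2, 4, 8.
Subgroups by order — order 1: 1; order 2: 1; order 4: 3; order 8: 1.
Total: 1 + 1 + 3 + 1 = 6.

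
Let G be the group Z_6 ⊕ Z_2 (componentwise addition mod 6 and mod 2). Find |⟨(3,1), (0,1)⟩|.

4

|⟨(3,1)⟩| = 2 and |⟨(0,1)⟩| = 2, so |H| is a multiple of lcm(2, 2) = 2 and divides |G| = 12.
Closing under the operation: H = {(0,0), (0,1), (3,0), (3,1)}, so |H| = 4.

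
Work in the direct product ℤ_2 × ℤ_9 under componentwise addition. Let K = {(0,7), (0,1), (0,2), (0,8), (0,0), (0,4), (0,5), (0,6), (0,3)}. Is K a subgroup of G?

Yes

|K| = 9 divides |G| = 18, consistent with Lagrange.
K contains the identity, every element's inverse is in K, and K is closed under +: it is a subgroup.
In fact K = ⟨(0,1)⟩.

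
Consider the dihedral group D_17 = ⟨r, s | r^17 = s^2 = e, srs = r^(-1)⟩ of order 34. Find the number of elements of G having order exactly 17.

16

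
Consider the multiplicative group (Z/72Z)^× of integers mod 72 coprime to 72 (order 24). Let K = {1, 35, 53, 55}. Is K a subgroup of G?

Yes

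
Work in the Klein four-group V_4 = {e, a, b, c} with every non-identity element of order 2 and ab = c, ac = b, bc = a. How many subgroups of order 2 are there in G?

|G| = 4 and 2 | 4, so subgroups of order 2 are possible by Lagrange.
The subgroups of order 2 are: {e, a}; {e, b}; {e, c}.
So G has 3 subgroups of order 2.

3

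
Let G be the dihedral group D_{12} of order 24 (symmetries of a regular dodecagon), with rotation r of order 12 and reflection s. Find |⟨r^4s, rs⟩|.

|⟨r^4s⟩| = 2 and |⟨rs⟩| = 2, so |H| is a multiple of lcm(2, 2) = 2 and divides |G| = 24.
Closing under the operation: H = {e, r^3, r^6, r^9, rs, r^4s, r^7s, r^10s}, so |H| = 8.

8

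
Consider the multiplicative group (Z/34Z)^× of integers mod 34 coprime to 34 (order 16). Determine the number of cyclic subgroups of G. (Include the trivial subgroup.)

5

Group the elements of G by the cyclic subgroup they generate; each cyclic subgroup of order d accounts for φ(d) elements.
Cyclic subgroups by order — order 1: 1; order 2: 1; order 4: 1; order 8: 1; order 16: 1.
Total: 5.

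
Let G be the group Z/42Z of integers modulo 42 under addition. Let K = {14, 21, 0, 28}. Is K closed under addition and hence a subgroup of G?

|K| = 4 does not divide |G| = 42, so by Lagrange K is not a subgroup.

No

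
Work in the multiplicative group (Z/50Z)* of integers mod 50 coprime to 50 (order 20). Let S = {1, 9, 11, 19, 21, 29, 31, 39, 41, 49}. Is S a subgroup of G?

|S| = 10 divides |G| = 20, consistent with Lagrange.
S contains the identity, every element's inverse is in S, and S is closed under ·: it is a subgroup.
In fact S = ⟨39⟩.

Yes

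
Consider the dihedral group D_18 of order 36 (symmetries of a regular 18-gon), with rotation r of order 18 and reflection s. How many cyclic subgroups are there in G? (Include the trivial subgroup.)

A cyclic subgroup of order d is generated by each of its φ(d) elements of order d, so the cyclic subgroups of order d number (#elements of order d)/φ(d).
Cyclic subgroups by order — order 1: 1; order 2: 19; order 3: 1; order 6: 1; order 9: 1; order 18: 1.
Total: 24.

24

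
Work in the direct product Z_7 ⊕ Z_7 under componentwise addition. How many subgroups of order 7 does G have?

8

|G| = 49 and 7 | 49, so subgroups of order 7 are possible by Lagrange.
The subgroups of order 7 are: {(0,0), (0,1), (0,2), (0,3), (0,4), (0,5), (0,6)}; {(0,0), (1,0), (2,0), (3,0), (4,0), (5,0), (6,0)}; {(0,0), (1,1), (2,2), (3,3), (4,4), (5,5), (6,6)}; {(0,0), (1,2), (2,4), (3,6), (4,1), (5,3), (6,5)}; … (8 in all).
So G has 8 subgroups of order 7.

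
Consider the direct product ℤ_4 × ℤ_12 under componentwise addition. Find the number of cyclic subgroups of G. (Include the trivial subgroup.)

20

A cyclic subgroup of order d is generated by each of its φ(d) elements of order d, so the cyclic subgroups of order d number (#elements of order d)/φ(d).
Cyclic subgroups by order — order 1: 1; order 2: 3; order 3: 1; order 4: 6; order 6: 3; order 12: 6.
Total: 20.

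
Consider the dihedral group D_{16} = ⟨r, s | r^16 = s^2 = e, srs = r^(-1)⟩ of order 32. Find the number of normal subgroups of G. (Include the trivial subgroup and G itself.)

8

G has 36 subgroups. Checking conjugation-invariance by order — order 1: 1/1 normal; order 2: 1/17 normal; order 4: 1/9 normal; order 8: 1/5 normal; order 16: 3/3 normal; order 32: 1/1 normal.
Total normal subgroups: 8.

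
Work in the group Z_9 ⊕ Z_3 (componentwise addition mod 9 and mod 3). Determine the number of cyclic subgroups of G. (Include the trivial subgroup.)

A cyclic subgroup of order d is generated by each of its φ(d) elements of order d, so the cyclic subgroups of order d number (#elements of order d)/φ(d).
Cyclic subgroups by order — order 1: 1; order 3: 4; order 9: 3.
Total: 8.

8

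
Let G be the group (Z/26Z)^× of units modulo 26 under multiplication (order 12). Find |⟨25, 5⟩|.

|⟨25⟩| = 2 and |⟨5⟩| = 4, so |H| is a multiple of lcm(2, 4) = 4 and divides |G| = 12.
Closing under the operation: H = {1, 5, 21, 25}, so |H| = 4.

4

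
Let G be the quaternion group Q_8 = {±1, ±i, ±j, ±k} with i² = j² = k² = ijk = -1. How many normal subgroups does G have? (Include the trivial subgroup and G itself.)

6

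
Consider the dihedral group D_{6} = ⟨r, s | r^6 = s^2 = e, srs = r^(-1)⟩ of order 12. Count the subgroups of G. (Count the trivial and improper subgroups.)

|G| = 12, so by Lagrange every subgroup order divides 12. Divisors: 1, 2, 3, 4, 6, 12.
Subgroups by order — order 1: 1; order 2: 7; order 3: 1; order 4: 3; order 6: 3; order 12: 1.
Total: 1 + 7 + 1 + 3 + 3 + 1 = 16.

16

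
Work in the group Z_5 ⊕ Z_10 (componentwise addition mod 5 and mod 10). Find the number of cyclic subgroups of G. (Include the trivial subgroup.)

14

Each element a generates a cyclic subgroup ⟨a⟩; distinct elements may generate the same one (a cyclic group of order d has φ(d) generators).
Cyclic subgroups by order — order 1: 1; order 2: 1; order 5: 6; order 10: 6.
Total: 14.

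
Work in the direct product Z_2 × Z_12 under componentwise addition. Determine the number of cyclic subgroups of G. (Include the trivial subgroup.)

A cyclic subgroup of order d is generated by each of its φ(d) elements of order d, so the cyclic subgroups of order d number (#elements of order d)/φ(d).
Cyclic subgroups by order — order 1: 1; order 2: 3; order 3: 1; order 4: 2; order 6: 3; order 12: 2.
Total: 12.

12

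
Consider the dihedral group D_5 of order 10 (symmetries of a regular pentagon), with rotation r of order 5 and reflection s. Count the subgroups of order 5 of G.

|G| = 10 and 5 | 10, so subgroups of order 5 are possible by Lagrange.
The subgroups of order 5 are: {e, r, r^2, r^3, r^4}.
So G has 1 subgroup of order 5.

1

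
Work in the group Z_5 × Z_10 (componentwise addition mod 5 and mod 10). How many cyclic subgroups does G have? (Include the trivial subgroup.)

14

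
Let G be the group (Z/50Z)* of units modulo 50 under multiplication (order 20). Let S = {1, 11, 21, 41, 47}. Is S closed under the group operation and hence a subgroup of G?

21 ∈ S but its inverse 31 ∉ S, so S is not a subgroup.

No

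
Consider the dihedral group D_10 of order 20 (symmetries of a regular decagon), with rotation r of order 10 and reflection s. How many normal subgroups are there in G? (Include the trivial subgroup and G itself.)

G has 22 subgroups. Checking conjugation-invariance by order — order 1: 1/1 normal; order 2: 1/11 normal; order 4: 0/5 normal; order 5: 1/1 normal; order 10: 3/3 normal; order 20: 1/1 normal.
Total normal subgroups: 7.

7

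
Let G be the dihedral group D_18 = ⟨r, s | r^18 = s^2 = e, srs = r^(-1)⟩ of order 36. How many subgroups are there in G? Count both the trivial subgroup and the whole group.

|G| = 36, so by Lagrange every subgroup order divides 36. Divisors: 1, 2, 3, 4, 6, 9, 12, 18, 36.
Subgroups by order — order 1: 1; order 2: 19; order 3: 1; order 4: 9; order 6: 7; order 9: 1; order 12: 3; order 18: 3; order 36: 1.
Total: 1 + 19 + 1 + 9 + 7 + 1 + 3 + 3 + 1 = 45.

45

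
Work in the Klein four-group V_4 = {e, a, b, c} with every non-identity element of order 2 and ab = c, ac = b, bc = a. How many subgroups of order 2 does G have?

|G| = 4 and 2 | 4, so subgroups of order 2 are possible by Lagrange.
The subgroups of order 2 are: {e, a}; {e, b}; {e, c}.
So G has 3 subgroups of order 2.

3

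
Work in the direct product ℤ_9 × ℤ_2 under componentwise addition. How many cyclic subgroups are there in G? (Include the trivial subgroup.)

A cyclic subgroup of order d is generated by each of its φ(d) elements of order d, so the cyclic subgroups of order d number (#elements of order d)/φ(d).
Cyclic subgroups by order — order 1: 1; order 2: 1; order 3: 1; order 6: 1; order 9: 1; order 18: 1.
Total: 6.

6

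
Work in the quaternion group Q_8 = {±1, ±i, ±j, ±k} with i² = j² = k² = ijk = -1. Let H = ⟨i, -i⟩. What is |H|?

|⟨i⟩| = 4 and |⟨-i⟩| = 4, so |H| is a multiple of lcm(4, 4) = 4 and divides |G| = 8.
Closing under the operation: H = {1, -1, i, -i}, so |H| = 4.

4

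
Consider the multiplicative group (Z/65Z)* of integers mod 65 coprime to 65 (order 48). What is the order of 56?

6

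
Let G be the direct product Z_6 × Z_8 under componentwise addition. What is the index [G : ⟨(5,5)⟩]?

2

|⟨(5,5)⟩| = 24 and |G| = 48.
By Lagrange, [G : H] = |G|/|H| = 48/24 = 2.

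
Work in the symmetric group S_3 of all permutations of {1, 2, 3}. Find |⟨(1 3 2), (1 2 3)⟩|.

3

|⟨(1 3 2)⟩| = 3 and |⟨(1 2 3)⟩| = 3, so |H| is a multiple of lcm(3, 3) = 3 and divides |G| = 6.
Closing under the operation: H = {e, (1 2 3), (1 3 2)}, so |H| = 3.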